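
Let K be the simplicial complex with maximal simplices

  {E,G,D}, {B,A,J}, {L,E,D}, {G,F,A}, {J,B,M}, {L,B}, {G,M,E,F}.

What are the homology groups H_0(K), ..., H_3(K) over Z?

We work with the vertex ordering A < B < D < E < F < G < J < L < M. The simplices of K, each written with vertices in increasing order, are:

  0-simplices (9): A, B, D, E, F, G, J, L, M
  1-simplices (18): AB, AF, AG, AJ, BJ, BL, BM, DE, DG, DL, EF, EG, EL, EM, FG, FM, GM, JM
  2-simplices (9): ABJ, AFG, BJM, DEG, DEL, EFG, EFM, EGM, FGM
  3-simplices (1): EFGM

Hence C_0 ≅ Z^9, C_1 ≅ Z^18, C_2 ≅ Z^9, C_3 ≅ Z^1.

The boundary map ∂_1: C_1 → C_0 maps an edge to its endpoints' difference, ∂[p,q] = q − p. For instance
  ∂AB = B − A.
The 9×18 boundary matrix has rank 8 and Smith normal form diag(1,1,1,1,1,1,1,1).

∂_2: C_2 → C_1 sends each 2-simplex [p,q,r] to [q,r] − [p,r] + [p,q]. For instance
  ∂EFM = FM − EM + EF,
  ∂EFG = FG − EG + EF.
As a 18×9 matrix over Z this has rank 8, with invariant factors (1,1,1,1,1,1,1,1).

Boundary ∂_3: C_3 → C_2 sends each 3-simplex σ to the alternating sum Σ_i (−1)^i (σ with its i-th vertex removed). For instance
  ∂EFGM = FGM − EGM + EFM − EFG.
This gives a 9×1 integer matrix of rank 1; reducing to Smith normal form yields diagonal entries (1).

Now H_k = ker ∂_k / im ∂_{k+1}, so:

  H_0: rank C_0 − rank ∂_1 = 9 − 8 = 1, and the invariant factors of ∂_1 are all 1, so H_0 = Z.
  H_1: rank ker ∂_1 − rank ∂_2 = (18 − 8) − 8 = 2, and the invariant factors of ∂_2 are all 1, so H_1 = Z^2.
  H_2: rank ker ∂_2 − rank ∂_3 = (9 − 8) − 1 = 0, and the invariant factors of ∂_3 are all 1, so H_2 = 0.
  H_3: rank ker ∂_3 − rank ∂_4 = (1 − 1) − 0 = 0, and there is no ∂_4, so H_3 = 0.

H_0 ≅ Z,  H_1 ≅ Z^2,  H_2 = 0,  H_3 = 0.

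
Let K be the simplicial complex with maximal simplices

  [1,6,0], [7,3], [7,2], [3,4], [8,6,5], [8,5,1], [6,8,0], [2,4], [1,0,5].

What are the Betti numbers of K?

b_0 = 2, b_1 = 2, b_2 = 0.

Fix the vertex order 0 < 1 < 2 < 3 < 4 < 5 < 6 < 7 < 8 and write every simplex with vertices in increasing order. Then dim K = 2 and the simplices of K are:

  0-simplices (9): [0], [1], [2], [3], [4], [5], [6], [7], [8]
  1-simplices (14): [0,1], [0,5], [0,6], [0,8], [1,5], [1,6], [1,8], [2,4], [2,7], [3,4], [3,7], [5,6], [5,8], [6,8]
  2-simplices (5): [0,1,5], [0,1,6], [0,6,8], [1,5,8], [5,6,8]

so the chain groups are C_0 ≅ Z^9, C_1 ≅ Z^14, C_2 ≅ Z^5.

The boundary map ∂_1: C_1 → C_0 sends each edge [p,q] (with p < q) to q − p. For instance
  ∂[5,6] = [6] − [5].
As a 9×14 matrix over Z this has rank 7, with invariant factors (1,1,1,1,1,1,1).

∂_2: C_2 → C_1 maps a triangle to the signed sum of its edges. For instance
  ∂[0,6,8] = [6,8] − [0,8] + [0,6],
  ∂[1,5,8] = [5,8] − [1,8] + [1,5].
The resulting 14×5 matrix has rank 5, and its Smith normal form has invariant factors (1,1,1,1,1).

Computing H_k = (kernel of ∂_k) / (image of ∂_{k+1}):

  H_0: rank C_0 − rank ∂_1 = 9 − 7 = 2, and the invariant factors of ∂_1 are all 1, so H_0 ≅ Z^2.
  H_1: rank ker ∂_1 − rank ∂_2 = (14 − 7) − 5 = 2, and the invariant factors of ∂_2 are all 1, so H_1 ≅ Z^2.
  H_2: rank ker ∂_2 − rank ∂_3 = (5 − 5) − 0 = 0, and there is no ∂_3, so H_2 ≅ 0.

As a check, the Euler characteristic is 9 − 14 + 5 = 0, which agrees with 2 − 2 + 0 = 0.

Hence the Betti numbers are b_0 = 2, b_1 = 2, b_2 = 0.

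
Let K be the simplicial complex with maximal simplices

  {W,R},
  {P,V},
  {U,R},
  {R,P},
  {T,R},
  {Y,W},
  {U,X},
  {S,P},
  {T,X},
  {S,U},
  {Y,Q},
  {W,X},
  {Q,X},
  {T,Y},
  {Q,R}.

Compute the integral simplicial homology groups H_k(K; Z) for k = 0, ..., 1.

Take the total order P < Q < R < S < T < U < V < W < X < Y on the vertex set. Then K (dimension 1) consists of the simplices:

  0-simplices (10): P, Q, R, S, T, U, V, W, X, Y
  1-simplices (15): PR, PS, PV, QR, QX, QY, RT, RU, RW, SU, TX, TY, UX, WX, WY

giving chain groups C_0 ≅ Z^10, C_1 ≅ Z^15.

∂_1: C_1 → C_0 sends each edge [p,q] (with p < q) to q − p.
The 10×15 boundary matrix has rank 9 and Smith normal form diag(1,1,1,1,1,1,1,1,1).

Computing H_k = (kernel of ∂_k) / (image of ∂_{k+1}):

  H_0: rank C_0 − rank ∂_1 = 10 − 9 = 1, and the invariant factors of ∂_1 are all 1, so H_0 ≅ Z.
  H_1: rank ker ∂_1 − rank ∂_2 = (15 − 9) − 0 = 6, and there is no ∂_2, so H_1 ≅ Z^6.

H_0 = Z,  H_1 = Z^6.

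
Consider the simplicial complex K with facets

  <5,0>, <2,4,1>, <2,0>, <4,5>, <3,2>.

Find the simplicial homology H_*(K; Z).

H_0 ≅ Z,  H_1 ≅ Z,  H_2 = 0.

K has 6 vertices, 7 edges, 1 triangle.
rank ∂_0 = 0, rank ∂_1 = 5 ⇒ b_0 = 6 − 0 − 5 = 1; all invariant factors of ∂_1 are 1 so no torsion. So H_0 = Z.
rank ∂_1 = 5, rank ∂_2 = 1 ⇒ b_1 = 7 − 5 − 1 = 1; all invariant factors of ∂_2 are 1 so no torsion. So H_1 = Z.
rank ∂_2 = 1, rank ∂_3 = 0 ⇒ b_2 = 1 − 1 − 0 = 0. So H_2 = 0.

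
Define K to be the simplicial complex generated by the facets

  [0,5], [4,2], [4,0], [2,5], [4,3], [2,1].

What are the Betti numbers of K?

Fix the vertex order 0 < 1 < 2 < 3 < 4 < 5 and write every simplex with vertices in increasing order. Then dim K = 1 and the simplices of K are:

  0-simplices (6): [0], [1], [2], [3], [4], [5]
  1-simplices (6): [0,4], [0,5], [1,2], [2,4], [2,5], [3,4]

Hence C_0 ≅ Z^6, C_1 ≅ Z^6.

The boundary map ∂_1: C_1 → C_0 is given by ∂[p,q] = [q] − [p]. For instance
  ∂[0,5] = [5] − [0].
The resulting 6×6 matrix has rank 5, and its Smith normal form has invariant factors (1,1,1,1,1).

From H_k ≅ ker(∂_k) / im(∂_{k+1}) we obtain:

  H_0: rank C_0 − rank ∂_1 = 6 − 5 = 1, and the invariant factors of ∂_1 are all 1, so H_0 = Z.
  H_1: rank ker ∂_1 − rank ∂_2 = (6 − 5) − 0 = 1, and there is no ∂_2, so H_1 = Z.

As a check, the Euler characteristic is 6 − 6 = 0, which agrees with 1 − 1 = 0.

Hence the Betti numbers are b_0 = 1, b_1 = 1.

b_0 = 1, b_1 = 1.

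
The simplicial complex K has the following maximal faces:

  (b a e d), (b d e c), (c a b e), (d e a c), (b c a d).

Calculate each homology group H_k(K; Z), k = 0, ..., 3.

Fix the vertex order a < b < c < d < e and write every simplex with vertices in increasing order. Then dim K = 3 and the simplices of K are:

  0-simplices (5): a, b, c, d, e
  1-simplices (10): ab, ac, ad, ae, bc, bd, be, cd, ce, de
  2-simplices (10): abc, abd, abe, acd, ace, ade, bcd, bce, bde, cde
  3-simplices (5): abcd, abce, abde, acde, bcde

so the chain groups are C_0 ≅ Z^5, C_1 ≅ Z^10, C_2 ≅ Z^10, C_3 ≅ Z^5.

∂_1: C_1 → C_0 sends each edge [p,q] (with p < q) to q − p.
The 5×10 boundary matrix has rank 4 and Smith normal form diag(1,1,1,1).

Boundary ∂_2: C_2 → C_1 sends each 2-simplex [p,q,r] to [q,r] − [p,r] + [p,q]. For instance
  ∂ade = de − ae + ad,
  ∂acd = cd − ad + ac.
This gives a 10×10 integer matrix of rank 6; reducing to Smith normal form yields diagonal entries (1,1,1,1,1,1).

Boundary ∂_3: C_3 → C_2 sends each 3-simplex σ to the alternating sum Σ_i (−1)^i (σ with its i-th vertex removed). For instance
  ∂abce = bce − ace + abe − abc,
  ∂abcd = bcd − acd + abd − abc.
The 10×5 boundary matrix has rank 4 and Smith normal form diag(1,1,1,1).

From H_k ≅ ker(∂_k) / im(∂_{k+1}) we obtain:

  H_0: rank C_0 − rank ∂_1 = 5 − 4 = 1, and the invariant factors of ∂_1 are all 1, so H_0 ≅ Z.
  H_1: rank ker ∂_1 − rank ∂_2 = (10 − 4) − 6 = 0, and the invariant factors of ∂_2 are all 1, so H_1 ≅ 0.
  H_2: rank ker ∂_2 − rank ∂_3 = (10 − 6) − 4 = 0, and the invariant factors of ∂_3 are all 1, so H_2 ≅ 0.
  H_3: rank ker ∂_3 − rank ∂_4 = (5 − 4) − 0 = 1, and there is no ∂_4, so H_3 ≅ Z.

H_0 ≅ Z,  H_1 = 0,  H_2 = 0,  H_3 ≅ Z.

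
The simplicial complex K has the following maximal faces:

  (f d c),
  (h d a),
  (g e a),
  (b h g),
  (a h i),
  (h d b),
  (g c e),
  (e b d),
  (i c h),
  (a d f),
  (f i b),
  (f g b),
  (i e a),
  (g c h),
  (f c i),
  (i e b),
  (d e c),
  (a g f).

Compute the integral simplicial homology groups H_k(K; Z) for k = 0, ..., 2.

H_0 = Z,  H_1 = Z^2,  H_2 = Z.

We work with the vertex ordering a < b < c < d < e < f < g < h < i. The simplices of K, each written with vertices in increasing order, are:

  0-simplices (9): a, b, c, d, e, f, g, h, i
  1-simplices (27): ad, ae, af, ag, ah, ai, bd, be, bf, bg, bh, bi, cd, ce, cf, cg, ch, ci, de, df, dh, eg, ei, fg, fi, gh, hi
  2-simplices (18): adf, adh, aeg, aei, afg, ahi, bde, bdh, bei, bfg, bfi, bgh, cde, cdf, ceg, cfi, cgh, chi

Hence C_0 ≅ Z^9, C_1 ≅ Z^27, C_2 ≅ Z^18.

∂_1: C_1 → C_0 is given by ∂[p,q] = [q] − [p].
As a 9×27 matrix over Z this has rank 8, with invariant factors (1,1,1,1,1,1,1,1).

The boundary map ∂_2: C_2 → C_1 maps a triangle to the signed sum of its edges. For instance
  ∂aeg = eg − ag + ae,
  ∂afg = fg − ag + af.
The resulting 27×18 matrix has rank 17, and its Smith normal form has invariant factors (1,1,1,1,1,1,1,1,1,1,1,1,1,1,1,1,1).

Computing H_k = (kernel of ∂_k) / (image of ∂_{k+1}):

  H_0: rank C_0 − rank ∂_1 = 9 − 8 = 1, and the invariant factors of ∂_1 are all 1, so H_0 ≅ Z.
  H_1: rank ker ∂_1 − rank ∂_2 = (27 − 8) − 17 = 2, and the invariant factors of ∂_2 are all 1, so H_1 ≅ Z^2.
  H_2: rank ker ∂_2 − rank ∂_3 = (18 − 17) − 0 = 1, and there is no ∂_3, so H_2 ≅ Z.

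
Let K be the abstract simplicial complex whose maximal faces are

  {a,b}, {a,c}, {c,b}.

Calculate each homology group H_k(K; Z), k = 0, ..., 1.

H_0 = Z,  H_1 = Z.

Fix the vertex order a < b < c and write every simplex with vertices in increasing order. Then dim K = 1 and the simplices of K are:

  0-simplices (3): a, b, c
  1-simplices (3): ab, ac, bc

giving chain groups C_0 ≅ Z^3, C_1 ≅ Z^3.

The boundary map ∂_1: C_1 → C_0 maps an edge to its endpoints' difference, ∂[p,q] = q − p. For instance
  ∂ab = b − a.
The 3×3 boundary matrix has rank 2 and Smith normal form diag(1,1).

Computing H_k = (kernel of ∂_k) / (image of ∂_{k+1}):

  H_0: rank C_0 − rank ∂_1 = 3 − 2 = 1, and the invariant factors of ∂_1 are all 1, so H_0 = Z.
  H_1: rank ker ∂_1 − rank ∂_2 = (3 − 2) − 0 = 1, and there is no ∂_2, so H_1 = Z.

As a check, the Euler characteristic is 3 − 3 = 0, which agrees with 1 − 1 = 0.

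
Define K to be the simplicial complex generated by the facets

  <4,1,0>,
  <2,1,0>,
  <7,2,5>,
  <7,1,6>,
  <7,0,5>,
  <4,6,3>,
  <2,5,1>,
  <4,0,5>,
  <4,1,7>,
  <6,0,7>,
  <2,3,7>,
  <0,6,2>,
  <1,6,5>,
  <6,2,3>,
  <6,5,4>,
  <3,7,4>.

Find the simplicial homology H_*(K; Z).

Order the vertices as 0 < 1 < 2 < 3 < 4 < 5 < 6 < 7. Listing each simplex with vertices in this order, K has dimension 2 with simplices:

  0-simplices (8): [0], [1], [2], [3], [4], [5], [6], [7]
  1-simplices (24): (24 of them)
  2-simplices (16): [0,1,2], [0,1,4], [0,2,6], [0,4,5], [0,5,7], [0,6,7], [1,2,5], [1,4,7], [1,5,6], [1,6,7], [2,3,6], [2,3,7], [2,5,7], [3,4,6], [3,4,7], [4,5,6]

Hence C_0 ≅ Z^8, C_1 ≅ Z^24, C_2 ≅ Z^16.

∂_1: C_1 → C_0 sends each edge [p,q] (with p < q) to q − p.
As a 8×24 matrix over Z this has rank 7, with invariant factors (1,1,1,1,1,1,1).

The boundary map ∂_2: C_2 → C_1 maps a triangle to the signed sum of its edges. For instance
  ∂[1,2,5] = [2,5] − [1,5] + [1,2],
  ∂[2,3,7] = [3,7] − [2,7] + [2,3].
As a 24×16 matrix over Z this has rank 15, with invariant factors (1,1,1,1,1,1,1,1,1,1,1,1,1,1,1).

From H_k ≅ ker(∂_k) / im(∂_{k+1}) we obtain:

  H_0: rank C_0 − rank ∂_1 = 8 − 7 = 1, and the invariant factors of ∂_1 are all 1, so H_0 ≅ Z.
  H_1: rank ker ∂_1 − rank ∂_2 = (24 − 7) − 15 = 2, and the invariant factors of ∂_2 are all 1, so H_1 ≅ Z^2.
  H_2: rank ker ∂_2 − rank ∂_3 = (16 − 15) − 0 = 1, and there is no ∂_3, so H_2 ≅ Z.

H_0 = Z,  H_1 = Z^2,  H_2 = Z.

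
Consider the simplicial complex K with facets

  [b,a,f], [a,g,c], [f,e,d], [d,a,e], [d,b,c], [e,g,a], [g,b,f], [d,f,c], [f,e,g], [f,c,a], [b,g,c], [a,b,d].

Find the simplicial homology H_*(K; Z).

Order the vertices as a < b < c < d < e < f < g. Listing each simplex with vertices in this order, K has dimension 2 with simplices:

  0-simplices (7): a, b, c, d, e, f, g
  1-simplices (18): ab, ac, ad, ae, af, ag, bc, bd, bf, bg, cd, cf, cg, de, df, ef, eg, fg
  2-simplices (12): abd, abf, acf, acg, ade, aeg, bcd, bcg, bfg, cdf, def, efg

so the chain groups are C_0 ≅ Z^7, C_1 ≅ Z^18, C_2 ≅ Z^12.

Boundary ∂_1: C_1 → C_0 is given by ∂[p,q] = [q] − [p].
As a 7×18 matrix over Z this has rank 6, with invariant factors (1,1,1,1,1,1).

The boundary map ∂_2: C_2 → C_1 sends each 2-simplex [p,q,r] to [q,r] − [p,r] + [p,q]. For instance
  ∂bfg = fg − bg + bf,
  ∂abd = bd − ad + ab.
As a 18×12 matrix over Z this has rank 12, with invariant factors (1,1,1,1,1,1,1,1,1,1,1,2).

From H_k ≅ ker(∂_k) / im(∂_{k+1}) we obtain:

  H_0: rank C_0 − rank ∂_1 = 7 − 6 = 1, and the invariant factors of ∂_1 are all 1, so H_0 ≅ Z.
  H_1: rank ker ∂_1 − rank ∂_2 = (18 − 6) − 12 = 0, and ∂_2 has invariant factor 2 > 1, so H_1 ≅ Z/2.
  H_2: rank ker ∂_2 − rank ∂_3 = (12 − 12) − 0 = 0, and there is no ∂_3, so H_2 ≅ 0.

As a check, the Euler characteristic is 7 − 18 + 12 = 1, which agrees with 1 − 0 + 0 = 1.

H_0 = Z,  H_1 = Z/2,  H_2 = 0.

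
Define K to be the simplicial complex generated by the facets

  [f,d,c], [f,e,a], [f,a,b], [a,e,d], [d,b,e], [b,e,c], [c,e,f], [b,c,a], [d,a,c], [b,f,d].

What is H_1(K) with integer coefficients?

K has 6 vertices, 15 edges, 10 triangles.
rank ∂_1 = 5, rank ∂_2 = 10 ⇒ b_1 = 15 − 5 − 10 = 0; ∂_2 has invariant factor(s) [2] giving torsion. So H_1 ≅ Z/2.

H_1 = Z/2.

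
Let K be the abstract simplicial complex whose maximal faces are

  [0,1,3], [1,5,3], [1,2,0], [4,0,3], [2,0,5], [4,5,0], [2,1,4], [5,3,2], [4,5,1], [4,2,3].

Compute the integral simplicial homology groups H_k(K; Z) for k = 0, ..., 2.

Order the vertices as 0 < 1 < 2 < 3 < 4 < 5. Listing each simplex with vertices in this order, K has dimension 2 with simplices:

  0-simplices (6): [0], [1], [2], [3], [4], [5]
  1-simplices (15): [0,1], [0,2], [0,3], [0,4], [0,5], [1,2], [1,3], [1,4], [1,5], [2,3], [2,4], [2,5], [3,4], [3,5], [4,5]
  2-simplices (10): [0,1,2], [0,1,3], [0,2,5], [0,3,4], [0,4,5], [1,2,4], [1,3,5], [1,4,5], [2,3,4], [2,3,5]

so the chain groups are C_0 ≅ Z^6, C_1 ≅ Z^15, C_2 ≅ Z^10.

Boundary ∂_1: C_1 → C_0 maps an edge to its endpoints' difference, ∂[p,q] = q − p.
The 6×15 boundary matrix has rank 5 and Smith normal form diag(1,1,1,1,1).

The boundary map ∂_2: C_2 → C_1 maps a triangle to the signed sum of its edges. For instance
  ∂[0,4,5] = [4,5] − [0,5] + [0,4],
  ∂[1,4,5] = [4,5] − [1,5] + [1,4].
This gives a 15×10 integer matrix of rank 10; reducing to Smith normal form yields diagonal entries (1,1,1,1,1,1,1,1,1,2).

Reading off H_k = ker ∂_k / im ∂_{k+1}:

  H_0: rank C_0 − rank ∂_1 = 6 − 5 = 1, and the invariant factors of ∂_1 are all 1, so H_0 ≅ Z.
  H_1: rank ker ∂_1 − rank ∂_2 = (15 − 5) − 10 = 0, and ∂_2 has invariant factor 2 > 1, so H_1 ≅ Z/2.
  H_2: rank ker ∂_2 − rank ∂_3 = (10 − 10) − 0 = 0, and there is no ∂_3, so H_2 ≅ 0.

As a check, the Euler characteristic is 6 − 15 + 10 = 1, which agrees with 1 − 0 + 0 = 1.
(K is a triangulation of the real projective plane RP^2.)

H_0 ≅ Z,  H_1 ≅ Z/2,  H_2 = 0.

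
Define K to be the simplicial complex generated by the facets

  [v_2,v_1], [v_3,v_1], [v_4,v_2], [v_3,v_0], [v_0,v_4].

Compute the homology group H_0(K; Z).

H_0 ≅ Z.

Fix the vertex order v_0 < v_1 < v_2 < v_3 < v_4 and write every simplex with vertices in increasing order. Then dim K = 1 and the simplices of K are:

  0-simplices (5): [v_0], [v_1], [v_2], [v_3], [v_4]
  1-simplices (5): [v_0,v_3], [v_0,v_4], [v_1,v_2], [v_1,v_3], [v_2,v_4]

so the chain groups are C_0 ≅ Z^5, C_1 ≅ Z^5.

∂_1: C_1 → C_0 maps an edge to its endpoints' difference, ∂[p,q] = q − p. For instance
  ∂[v_0,v_3] = [v_3] − [v_0].
The 5×5 boundary matrix has rank 4 and Smith normal form diag(1,1,1,1).

Reading off H_k = ker ∂_k / im ∂_{k+1}:

  H_0: rank C_0 − rank ∂_1 = 5 − 4 = 1, and the invariant factors of ∂_1 are all 1, so H_0 = Z.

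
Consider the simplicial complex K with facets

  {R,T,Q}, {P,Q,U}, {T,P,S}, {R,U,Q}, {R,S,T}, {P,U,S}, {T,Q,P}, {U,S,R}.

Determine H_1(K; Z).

H_1 ≅ 0.

Take the total order P < Q < R < S < T < U on the vertex set. Then K (dimension 2) consists of the simplices:

  0-simplices (6): P, Q, R, S, T, U
  1-simplices (12): PQ, PS, PT, PU, QR, QT, QU, RS, RT, RU, ST, SU
  2-simplices (8): PQT, PQU, PST, PSU, QRT, QRU, RST, RSU

giving chain groups C_0 ≅ Z^6, C_1 ≅ Z^12, C_2 ≅ Z^8.

The boundary map ∂_1: C_1 → C_0 is given by ∂[p,q] = [q] − [p].
The 6×12 boundary matrix has rank 5 and Smith normal form diag(1,1,1,1,1).

Boundary ∂_2: C_2 → C_1 acts by ∂[p,q,r] = [q,r] − [p,r] + [p,q]. For instance
  ∂QRT = RT − QT + QR,
  ∂RSU = SU − RU + RS.
As a 12×8 matrix over Z this has rank 7, with invariant factors (1,1,1,1,1,1,1).

Computing H_k = (kernel of ∂_k) / (image of ∂_{k+1}):

  H_1: rank ker ∂_1 − rank ∂_2 = (12 − 5) − 7 = 0, and the invariant factors of ∂_2 are all 1, so H_1 ≅ 0.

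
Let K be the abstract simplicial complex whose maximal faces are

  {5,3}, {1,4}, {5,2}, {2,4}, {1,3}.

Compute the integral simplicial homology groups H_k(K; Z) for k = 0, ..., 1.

H_0 = Z,  H_1 = Z.

Take the total order 1 < 2 < 3 < 4 < 5 on the vertex set. Then K (dimension 1) consists of the simplices:

  0-simplices (5): [1], [2], [3], [4], [5]
  1-simplices (5): [1,3], [1,4], [2,4], [2,5], [3,5]

Hence C_0 ≅ Z^5, C_1 ≅ Z^5.

Boundary ∂_1: C_1 → C_0 maps an edge to its endpoints' difference, ∂[p,q] = q − p. For instance
  ∂[1,3] = [3] − [1].
The 5×5 boundary matrix has rank 4 and Smith normal form diag(1,1,1,1).

Now H_k = ker ∂_k / im ∂_{k+1}, so:

  H_0: rank C_0 − rank ∂_1 = 5 − 4 = 1, and the invariant factors of ∂_1 are all 1, so H_0 ≅ Z.
  H_1: rank ker ∂_1 − rank ∂_2 = (5 − 4) − 0 = 1, and there is no ∂_2, so H_1 ≅ Z.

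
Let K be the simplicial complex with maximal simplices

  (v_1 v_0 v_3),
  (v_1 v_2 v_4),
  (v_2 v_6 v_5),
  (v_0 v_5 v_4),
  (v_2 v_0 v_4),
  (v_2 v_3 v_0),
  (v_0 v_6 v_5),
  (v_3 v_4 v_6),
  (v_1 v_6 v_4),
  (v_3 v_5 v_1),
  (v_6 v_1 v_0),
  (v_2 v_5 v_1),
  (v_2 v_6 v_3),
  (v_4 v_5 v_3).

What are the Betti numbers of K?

Fix the vertex order v_0 < v_1 < v_2 < v_3 < v_4 < v_5 < v_6 and write every simplex with vertices in increasing order. Then dim K = 2 and the simplices of K are:

  0-simplices (7): [v_0], [v_1], [v_2], [v_3], [v_4], [v_5], [v_6]
  1-simplices (21): (21 of them)
  2-simplices (14): (14 of them)

giving chain groups C_0 ≅ Z^7, C_1 ≅ Z^21, C_2 ≅ Z^14.

The boundary map ∂_1: C_1 → C_0 is given by ∂[p,q] = [q] − [p]. For instance
  ∂[v_0,v_5] = [v_5] − [v_0].
The resulting 7×21 matrix has rank 6, and its Smith normal form has invariant factors (1,1,1,1,1,1).

Boundary ∂_2: C_2 → C_1 acts by ∂[p,q,r] = [q,r] − [p,r] + [p,q]. For instance
  ∂[v_3,v_4,v_6] = [v_4,v_6] − [v_3,v_6] + [v_3,v_4],
  ∂[v_2,v_3,v_6] = [v_3,v_6] − [v_2,v_6] + [v_2,v_3].
The 21×14 boundary matrix has rank 13 and Smith normal form diag(1,1,1,1,1,1,1,1,1,1,1,1,1).

Computing H_k = (kernel of ∂_k) / (image of ∂_{k+1}):

  H_0: rank C_0 − rank ∂_1 = 7 − 6 = 1, and the invariant factors of ∂_1 are all 1, so H_0 ≅ Z.
  H_1: rank ker ∂_1 − rank ∂_2 = (21 − 6) − 13 = 2, and the invariant factors of ∂_2 are all 1, so H_1 ≅ Z^2.
  H_2: rank ker ∂_2 − rank ∂_3 = (14 − 13) − 0 = 1, and there is no ∂_3, so H_2 ≅ Z.

Hence the Betti numbers are b_0 = 1, b_1 = 2, b_2 = 1.

b_0 = 1, b_1 = 2, b_2 = 1.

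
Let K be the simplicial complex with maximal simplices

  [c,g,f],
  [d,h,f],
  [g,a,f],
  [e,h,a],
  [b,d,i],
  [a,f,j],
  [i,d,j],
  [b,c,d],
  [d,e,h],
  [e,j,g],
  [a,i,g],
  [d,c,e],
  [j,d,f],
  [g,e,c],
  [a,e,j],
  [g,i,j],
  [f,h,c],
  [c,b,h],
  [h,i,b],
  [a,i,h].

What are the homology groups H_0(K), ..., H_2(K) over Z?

H_0 = Z,  H_1 = Z ⊕ Z_2,  H_2 = 0.

Fix the vertex order a < b < c < d < e < f < g < h < i < j and write every simplex with vertices in increasing order. Then dim K = 2 and the simplices of K are:

  0-simplices (10): a, b, c, d, e, f, g, h, i, j
  1-simplices (30): ae, af, ag, ah, ai, aj, bc, bd, bh, bi, cd, ce, cf, cg, ch, de, df, dh, di, dj, eg, eh, ej, fg, fh, fj, gi, gj, hi, ij
  2-simplices (20): aeh, aej, afg, afj, agi, ahi, bcd, bch, bdi, bhi, cde, ceg, cfg, cfh, deh, dfh, dfj, dij, egj, gij

so the chain groups are C_0 ≅ Z^10, C_1 ≅ Z^30, C_2 ≅ Z^20.

Boundary ∂_1: C_1 → C_0 sends each edge [p,q] (with p < q) to q − p. For instance
  ∂dj = j − d.
As a 10×30 matrix over Z this has rank 9, with invariant factors (1,1,1,1,1,1,1,1,1).

The boundary map ∂_2: C_2 → C_1 acts by ∂[p,q,r] = [q,r] − [p,r] + [p,q]. For instance
  ∂bch = ch − bh + bc,
  ∂bdi = di − bi + bd.
As a 30×20 matrix over Z this has rank 20, with invariant factors (1,1,1,1,1,1,1,1,1,1,1,1,1,1,1,1,1,1,1,2).

Computing H_k = (kernel of ∂_k) / (image of ∂_{k+1}):

  H_0: rank C_0 − rank ∂_1 = 10 − 9 = 1, and the invariant factors of ∂_1 are all 1, so H_0 ≅ Z.
  H_1: rank ker ∂_1 − rank ∂_2 = (30 − 9) − 20 = 1, and ∂_2 has invariant factor 2 > 1, so H_1 ≅ Z ⊕ Z_2.
  H_2: rank ker ∂_2 − rank ∂_3 = (20 − 20) − 0 = 0, and there is no ∂_3, so H_2 ≅ 0.

(K is a triangulation of the Klein bottle.)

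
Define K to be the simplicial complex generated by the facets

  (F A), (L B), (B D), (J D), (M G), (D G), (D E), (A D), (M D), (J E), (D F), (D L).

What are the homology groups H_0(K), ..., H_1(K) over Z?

H_0 = Z,  H_1 = Z^4.

We work with the vertex ordering A < B < D < E < F < G < J < L < M. The simplices of K, each written with vertices in increasing order, are:

  0-simplices (9): A, B, D, E, F, G, J, L, M
  1-simplices (12): AD, AF, BD, BL, DE, DF, DG, DJ, DL, DM, EJ, GM

giving chain groups C_0 ≅ Z^9, C_1 ≅ Z^12.

∂_1: C_1 → C_0 maps an edge to its endpoints' difference, ∂[p,q] = q − p. For instance
  ∂DL = L − D.
The resulting 9×12 matrix has rank 8, and its Smith normal form has invariant factors (1,1,1,1,1,1,1,1).

Computing H_k = (kernel of ∂_k) / (image of ∂_{k+1}):

  H_0: rank C_0 − rank ∂_1 = 9 − 8 = 1, and the invariant factors of ∂_1 are all 1, so H_0 = Z.
  H_1: rank ker ∂_1 − rank ∂_2 = (12 − 8) − 0 = 4, and there is no ∂_2, so H_1 = Z^4.

(K is a triangulation of a wedge of 4 circles.)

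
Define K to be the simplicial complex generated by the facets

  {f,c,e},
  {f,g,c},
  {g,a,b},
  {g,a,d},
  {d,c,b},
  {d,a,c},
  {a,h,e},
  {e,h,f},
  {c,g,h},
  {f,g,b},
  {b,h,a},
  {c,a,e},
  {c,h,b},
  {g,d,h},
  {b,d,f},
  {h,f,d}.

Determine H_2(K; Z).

K has 8 vertices, 24 edges, 16 triangles.
rank ∂_2 = 15, rank ∂_3 = 0 ⇒ b_2 = 16 − 15 − 0 = 1. So H_2 ≅ Z.

H_2 = Z.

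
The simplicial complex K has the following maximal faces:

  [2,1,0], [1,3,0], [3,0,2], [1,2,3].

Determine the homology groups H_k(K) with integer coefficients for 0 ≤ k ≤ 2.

K has 4 vertices, 6 edges, 4 triangles.
rank ∂_0 = 0, rank ∂_1 = 3 ⇒ b_0 = 4 − 0 − 3 = 1; all invariant factors of ∂_1 are 1 so no torsion. So H_0 = Z.
rank ∂_1 = 3, rank ∂_2 = 3 ⇒ b_1 = 6 − 3 − 3 = 0; all invariant factors of ∂_2 are 1 so no torsion. So H_1 = 0.
rank ∂_2 = 3, rank ∂_3 = 0 ⇒ b_2 = 4 − 3 − 0 = 1. So H_2 = Z.

H_0 ≅ Z,  H_1 = 0,  H_2 ≅ Z.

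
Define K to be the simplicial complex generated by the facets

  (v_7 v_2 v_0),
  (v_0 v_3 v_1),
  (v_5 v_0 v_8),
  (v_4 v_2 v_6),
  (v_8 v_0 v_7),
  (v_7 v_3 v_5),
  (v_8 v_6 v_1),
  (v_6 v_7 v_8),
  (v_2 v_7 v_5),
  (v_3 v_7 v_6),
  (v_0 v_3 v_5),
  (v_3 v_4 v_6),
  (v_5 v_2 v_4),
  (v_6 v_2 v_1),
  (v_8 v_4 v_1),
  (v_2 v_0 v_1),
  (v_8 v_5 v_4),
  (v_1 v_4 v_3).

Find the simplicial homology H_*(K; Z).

H_0 ≅ Z,  H_1 ≅ Z ⊕ Z/2Z,  H_2 = 0.

Fix the vertex order v_0 < v_1 < v_2 < v_3 < v_4 < v_5 < v_6 < v_7 < v_8 and write every simplex with vertices in increasing order. Then dim K = 2 and the simplices of K are:

  0-simplices (9): [v_0], [v_1], [v_2], [v_3], [v_4], [v_5], [v_6], [v_7], [v_8]
  1-simplices (27): (27 of them)
  2-simplices (18): (18 of them)

Hence C_0 ≅ Z^9, C_1 ≅ Z^27, C_2 ≅ Z^18.

∂_1: C_1 → C_0 sends each edge [p,q] (with p < q) to q − p.
The resulting 9×27 matrix has rank 8, and its Smith normal form has invariant factors (1,1,1,1,1,1,1,1).

The boundary map ∂_2: C_2 → C_1 maps a triangle to the signed sum of its edges. For instance
  ∂[v_1,v_4,v_8] = [v_4,v_8] − [v_1,v_8] + [v_1,v_4],
  ∂[v_3,v_5,v_7] = [v_5,v_7] − [v_3,v_7] + [v_3,v_5].
This gives a 27×18 integer matrix of rank 18; reducing to Smith normal form yields diagonal entries (1,1,1,1,1,1,1,1,1,1,1,1,1,1,1,1,1,2).

Now H_k = ker ∂_k / im ∂_{k+1}, so:

  H_0: rank C_0 − rank ∂_1 = 9 − 8 = 1, and the invariant factors of ∂_1 are all 1, so H_0 ≅ Z.
  H_1: rank ker ∂_1 − rank ∂_2 = (27 − 8) − 18 = 1, and ∂_2 has invariant factor 2 > 1, so H_1 ≅ Z ⊕ Z/2Z.
  H_2: rank ker ∂_2 − rank ∂_3 = (18 − 18) − 0 = 0, and there is no ∂_3, so H_2 ≅ 0.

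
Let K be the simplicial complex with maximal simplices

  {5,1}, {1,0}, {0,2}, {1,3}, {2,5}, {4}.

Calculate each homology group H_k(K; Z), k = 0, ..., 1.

H_0 = Z^2,  H_1 = Z.

Order the vertices as 0 < 1 < 2 < 3 < 4 < 5. Listing each simplex with vertices in this order, K has dimension 1 with simplices:

  0-simplices (6): [0], [1], [2], [3], [4], [5]
  1-simplices (5): [0,1], [0,2], [1,3], [1,5], [2,5]

so the chain groups are C_0 ≅ Z^6, C_1 ≅ Z^5.

∂_1: C_1 → C_0 is given by ∂[p,q] = [q] − [p]. For instance
  ∂[0,1] = [1] − [0].
As a 6×5 matrix over Z this has rank 4, with invariant factors (1,1,1,1).

Now H_k = ker ∂_k / im ∂_{k+1}, so:

  H_0: rank C_0 − rank ∂_1 = 6 − 4 = 2, and the invariant factors of ∂_1 are all 1, so H_0 ≅ Z^2.
  H_1: rank ker ∂_1 − rank ∂_2 = (5 − 4) − 0 = 1, and there is no ∂_2, so H_1 ≅ Z.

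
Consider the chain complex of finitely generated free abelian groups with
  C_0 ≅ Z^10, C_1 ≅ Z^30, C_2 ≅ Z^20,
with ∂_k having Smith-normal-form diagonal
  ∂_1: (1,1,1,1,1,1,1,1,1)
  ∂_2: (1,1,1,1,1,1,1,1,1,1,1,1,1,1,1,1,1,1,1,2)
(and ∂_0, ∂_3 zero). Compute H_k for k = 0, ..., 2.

H_0 = Z,  H_1 = Z ⊕ Z_2,  H_2 = 0.

H_0: b_0 = 10 − 0 − 9 = 1; torsion from ∂_1 factors > 1: none. So H_0 = Z.
H_1: b_1 = 30 − 9 − 20 = 1; torsion from ∂_2 factors > 1: [2]. So H_1 = Z ⊕ Z_2.
H_2: b_2 = 20 − 20 − 0 = 0; torsion from ∂_3 factors > 1: none. So H_2 = 0.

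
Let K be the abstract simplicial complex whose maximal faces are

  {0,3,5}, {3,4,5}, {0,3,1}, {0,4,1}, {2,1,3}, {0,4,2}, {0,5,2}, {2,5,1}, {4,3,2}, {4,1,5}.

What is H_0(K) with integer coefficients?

Order the vertices as 0 < 1 < 2 < 3 < 4 < 5. Listing each simplex with vertices in this order, K has dimension 2 with simplices:

  0-simplices (6): [0], [1], [2], [3], [4], [5]
  1-simplices (15): [0,1], [0,2], [0,3], [0,4], [0,5], [1,2], [1,3], [1,4], [1,5], [2,3], [2,4], [2,5], [3,4], [3,5], [4,5]
  2-simplices (10): [0,1,3], [0,1,4], [0,2,4], [0,2,5], [0,3,5], [1,2,3], [1,2,5], [1,4,5], [2,3,4], [3,4,5]

giving chain groups C_0 ≅ Z^6, C_1 ≅ Z^15, C_2 ≅ Z^10.

∂_1: C_1 → C_0 is given by ∂[p,q] = [q] − [p].
This gives a 6×15 integer matrix of rank 5; reducing to Smith normal form yields diagonal entries (1,1,1,1,1).

∂_2: C_2 → C_1 sends each 2-simplex [p,q,r] to [q,r] − [p,r] + [p,q]. For instance
  ∂[1,4,5] = [4,5] − [1,5] + [1,4],
  ∂[0,1,4] = [1,4] − [0,4] + [0,1].
The resulting 15×10 matrix has rank 10, and its Smith normal form has invariant factors (1,1,1,1,1,1,1,1,1,2).

From H_k ≅ ker(∂_k) / im(∂_{k+1}) we obtain:

  H_0: rank C_0 − rank ∂_1 = 6 − 5 = 1, and the invariant factors of ∂_1 are all 1, so H_0 = Z.

H_0 = Z.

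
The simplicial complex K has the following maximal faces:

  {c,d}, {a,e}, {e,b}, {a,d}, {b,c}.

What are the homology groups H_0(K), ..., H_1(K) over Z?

H_0 ≅ Z,  H_1 ≅ Z.

Order the vertices as a < b < c < d < e. Listing each simplex with vertices in this order, K has dimension 1 with simplices:

  0-simplices (5): a, b, c, d, e
  1-simplices (5): ad, ae, bc, be, cd

Hence C_0 ≅ Z^5, C_1 ≅ Z^5.

∂_1: C_1 → C_0 is given by ∂[p,q] = [q] − [p]. For instance
  ∂bc = c − b.
As a 5×5 matrix over Z this has rank 4, with invariant factors (1,1,1,1).

Reading off H_k = ker ∂_k / im ∂_{k+1}:

  H_0: rank C_0 − rank ∂_1 = 5 − 4 = 1, and the invariant factors of ∂_1 are all 1, so H_0 ≅ Z.
  H_1: rank ker ∂_1 − rank ∂_2 = (5 − 4) − 0 = 1, and there is no ∂_2, so H_1 ≅ Z.

As a check, the Euler characteristic is 5 − 5 = 0, which agrees with 1 − 1 = 0.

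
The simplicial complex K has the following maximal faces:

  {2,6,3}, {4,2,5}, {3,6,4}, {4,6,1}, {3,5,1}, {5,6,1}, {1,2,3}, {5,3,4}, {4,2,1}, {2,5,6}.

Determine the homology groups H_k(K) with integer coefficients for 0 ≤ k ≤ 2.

H_0 ≅ Z,  H_1 ≅ Z/2,  H_2 = 0.

K has 6 vertices, 15 edges, 10 triangles.
rank ∂_0 = 0, rank ∂_1 = 5 ⇒ b_0 = 6 − 0 − 5 = 1; all invariant factors of ∂_1 are 1 so no torsion. So H_0 = Z.
rank ∂_1 = 5, rank ∂_2 = 10 ⇒ b_1 = 15 − 5 − 10 = 0; ∂_2 has invariant factor(s) [2] giving torsion. So H_1 = Z/2.
rank ∂_2 = 10, rank ∂_3 = 0 ⇒ b_2 = 10 − 10 − 0 = 0. So H_2 = 0.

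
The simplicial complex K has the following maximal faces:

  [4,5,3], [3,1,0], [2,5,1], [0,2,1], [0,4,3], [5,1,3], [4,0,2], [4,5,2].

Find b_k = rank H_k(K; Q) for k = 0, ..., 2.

Order the vertices as 0 < 1 < 2 < 3 < 4 < 5. Listing each simplex with vertices in this order, K has dimension 2 with simplices:

  0-simplices (6): [0], [1], [2], [3], [4], [5]
  1-simplices (12): [0,1], [0,2], [0,3], [0,4], [1,2], [1,3], [1,5], [2,4], [2,5], [3,4], [3,5], [4,5]
  2-simplices (8): [0,1,2], [0,1,3], [0,2,4], [0,3,4], [1,2,5], [1,3,5], [2,4,5], [3,4,5]

Hence C_0 ≅ Z^6, C_1 ≅ Z^12, C_2 ≅ Z^8.

∂_1: C_1 → C_0 is given by ∂[p,q] = [q] − [p].
The resulting 6×12 matrix has rank 5, and its Smith normal form has invariant factors (1,1,1,1,1).

The boundary map ∂_2: C_2 → C_1 maps a triangle to the signed sum of its edges. For instance
  ∂[1,3,5] = [3,5] − [1,5] + [1,3],
  ∂[0,1,2] = [1,2] − [0,2] + [0,1].
This gives a 12×8 integer matrix of rank 7; reducing to Smith normal form yields diagonal entries (1,1,1,1,1,1,1).

Computing H_k = (kernel of ∂_k) / (image of ∂_{k+1}):

  H_0: rank C_0 − rank ∂_1 = 6 − 5 = 1, and the invariant factors of ∂_1 are all 1, so H_0 = Z.
  H_1: rank ker ∂_1 − rank ∂_2 = (12 − 5) − 7 = 0, and the invariant factors of ∂_2 are all 1, so H_1 = 0.
  H_2: rank ker ∂_2 − rank ∂_3 = (8 − 7) − 0 = 1, and there is no ∂_3, so H_2 = Z.

As a check, the Euler characteristic is 6 − 12 + 8 = 2, which agrees with 1 − 0 + 1 = 2.
(K is a triangulation of the 2-sphere S^2.)

Hence the Betti numbers are b_0 = 1, b_1 = 0, b_2 = 1.

b_0 = 1, b_1 = 0, b_2 = 1.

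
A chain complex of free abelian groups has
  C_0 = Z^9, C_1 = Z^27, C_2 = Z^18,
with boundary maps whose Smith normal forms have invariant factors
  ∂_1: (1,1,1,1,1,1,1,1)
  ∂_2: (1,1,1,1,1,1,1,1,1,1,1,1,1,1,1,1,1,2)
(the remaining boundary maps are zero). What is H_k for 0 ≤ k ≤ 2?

H_0: b_0 = 9 − 0 − 8 = 1; torsion from ∂_1 factors > 1: none. So H_0 ≅ Z.
H_1: b_1 = 27 − 8 − 18 = 1; torsion from ∂_2 factors > 1: [2]. So H_1 ≅ Z ⊕ Z/2.
H_2: b_2 = 18 − 18 − 0 = 0; torsion from ∂_3 factors > 1: none. So H_2 ≅ 0.

H_0 ≅ Z,  H_1 ≅ Z ⊕ Z/2,  H_2 = 0.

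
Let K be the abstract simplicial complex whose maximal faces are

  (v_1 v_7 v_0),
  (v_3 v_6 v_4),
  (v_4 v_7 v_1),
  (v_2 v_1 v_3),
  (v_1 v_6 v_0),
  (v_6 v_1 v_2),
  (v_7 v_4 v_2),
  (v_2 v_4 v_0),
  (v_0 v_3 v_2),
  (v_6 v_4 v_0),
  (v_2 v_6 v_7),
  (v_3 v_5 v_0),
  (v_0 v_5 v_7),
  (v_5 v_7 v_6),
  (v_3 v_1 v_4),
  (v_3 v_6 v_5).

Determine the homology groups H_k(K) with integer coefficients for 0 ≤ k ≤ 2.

We work with the vertex ordering v_0 < v_1 < v_2 < v_3 < v_4 < v_5 < v_6 < v_7. The simplices of K, each written with vertices in increasing order, are:

  0-simplices (8): [v_0], [v_1], [v_2], [v_3], [v_4], [v_5], [v_6], [v_7]
  1-simplices (24): (24 of them)
  2-simplices (16): (16 of them)

so the chain groups are C_0 ≅ Z^8, C_1 ≅ Z^24, C_2 ≅ Z^16.

∂_1: C_1 → C_0 is given by ∂[p,q] = [q] − [p].
As a 8×24 matrix over Z this has rank 7, with invariant factors (1,1,1,1,1,1,1).

∂_2: C_2 → C_1 acts by ∂[p,q,r] = [q,r] − [p,r] + [p,q]. For instance
  ∂[v_0,v_4,v_6] = [v_4,v_6] − [v_0,v_6] + [v_0,v_4],
  ∂[v_0,v_1,v_6] = [v_1,v_6] − [v_0,v_6] + [v_0,v_1].
The 24×16 boundary matrix has rank 15 and Smith normal form diag(1,1,1,1,1,1,1,1,1,1,1,1,1,1,1).

Reading off H_k = ker ∂_k / im ∂_{k+1}:

  H_0: rank C_0 − rank ∂_1 = 8 − 7 = 1, and the invariant factors of ∂_1 are all 1, so H_0 ≅ Z.
  H_1: rank ker ∂_1 − rank ∂_2 = (24 − 7) − 15 = 2, and the invariant factors of ∂_2 are all 1, so H_1 ≅ Z^2.
  H_2: rank ker ∂_2 − rank ∂_3 = (16 − 15) − 0 = 1, and there is no ∂_3, so H_2 ≅ Z.

As a check, the Euler characteristic is 8 − 24 + 16 = 0, which agrees with 1 − 2 + 1 = 0.

H_0 ≅ Z,  H_1 ≅ Z^2,  H_2 ≅ Z.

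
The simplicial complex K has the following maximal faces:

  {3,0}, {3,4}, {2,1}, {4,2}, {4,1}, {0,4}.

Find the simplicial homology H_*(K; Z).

Take the total order 0 < 1 < 2 < 3 < 4 on the vertex set. Then K (dimension 1) consists of the simplices:

  0-simplices (5): [0], [1], [2], [3], [4]
  1-simplices (6): [0,3], [0,4], [1,2], [1,4], [2,4], [3,4]

Hence C_0 ≅ Z^5, C_1 ≅ Z^6.

Boundary ∂_1: C_1 → C_0 is given by ∂[p,q] = [q] − [p]. For instance
  ∂[1,4] = [4] − [1].
This gives a 5×6 integer matrix of rank 4; reducing to Smith normal form yields diagonal entries (1,1,1,1).

Computing H_k = (kernel of ∂_k) / (image of ∂_{k+1}):

  H_0: rank C_0 − rank ∂_1 = 5 − 4 = 1, and the invariant factors of ∂_1 are all 1, so H_0 = Z.
  H_1: rank ker ∂_1 − rank ∂_2 = (6 − 4) − 0 = 2, and there is no ∂_2, so H_1 = Z^2.

H_0 = Z,  H_1 = Z^2.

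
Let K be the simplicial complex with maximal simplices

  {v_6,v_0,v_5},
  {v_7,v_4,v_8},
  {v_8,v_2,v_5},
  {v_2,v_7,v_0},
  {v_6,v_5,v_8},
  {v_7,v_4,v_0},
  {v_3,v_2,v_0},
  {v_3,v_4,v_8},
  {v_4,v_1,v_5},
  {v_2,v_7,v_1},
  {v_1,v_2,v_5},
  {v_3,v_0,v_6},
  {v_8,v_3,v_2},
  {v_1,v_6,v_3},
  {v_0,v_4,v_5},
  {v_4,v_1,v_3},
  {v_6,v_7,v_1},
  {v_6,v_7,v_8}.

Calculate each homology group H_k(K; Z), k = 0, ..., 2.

H_0 = Z,  H_1 = Z^2,  H_2 = Z.

We work with the vertex ordering v_0 < v_1 < v_2 < v_3 < v_4 < v_5 < v_6 < v_7 < v_8. The simplices of K, each written with vertices in increasing order, are:

  0-simplices (9): [v_0], [v_1], [v_2], [v_3], [v_4], [v_5], [v_6], [v_7], [v_8]
  1-simplices (27): (27 of them)
  2-simplices (18): (18 of them)

Hence C_0 ≅ Z^9, C_1 ≅ Z^27, C_2 ≅ Z^18.

Boundary ∂_1: C_1 → C_0 is given by ∂[p,q] = [q] − [p]. For instance
  ∂[v_0,v_5] = [v_5] − [v_0].
The resulting 9×27 matrix has rank 8, and its Smith normal form has invariant factors (1,1,1,1,1,1,1,1).

The boundary map ∂_2: C_2 → C_1 acts by ∂[p,q,r] = [q,r] − [p,r] + [p,q]. For instance
  ∂[v_5,v_6,v_8] = [v_6,v_8] − [v_5,v_8] + [v_5,v_6],
  ∂[v_1,v_2,v_7] = [v_2,v_7] − [v_1,v_7] + [v_1,v_2].
This gives a 27×18 integer matrix of rank 17; reducing to Smith normal form yields diagonal entries (1,1,1,1,1,1,1,1,1,1,1,1,1,1,1,1,1).

From H_k ≅ ker(∂_k) / im(∂_{k+1}) we obtain:

  H_0: rank C_0 − rank ∂_1 = 9 − 8 = 1, and the invariant factors of ∂_1 are all 1, so H_0 ≅ Z.
  H_1: rank ker ∂_1 − rank ∂_2 = (27 − 8) − 17 = 2, and the invariant factors of ∂_2 are all 1, so H_1 ≅ Z^2.
  H_2: rank ker ∂_2 − rank ∂_3 = (18 − 17) − 0 = 1, and there is no ∂_3, so H_2 ≅ Z.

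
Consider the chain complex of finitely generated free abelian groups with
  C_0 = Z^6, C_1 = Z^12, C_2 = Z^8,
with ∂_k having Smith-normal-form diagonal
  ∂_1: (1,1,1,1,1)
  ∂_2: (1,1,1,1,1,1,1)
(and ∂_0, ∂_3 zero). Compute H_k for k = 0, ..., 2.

H_0: b_0 = 6 − 0 − 5 = 1; torsion from ∂_1 factors > 1: none. So H_0 = Z.
H_1: b_1 = 12 − 5 − 7 = 0; torsion from ∂_2 factors > 1: none. So H_1 = 0.
H_2: b_2 = 8 − 7 − 0 = 1; torsion from ∂_3 factors > 1: none. So H_2 = Z.

H_0 = Z,  H_1 = 0,  H_2 = Z.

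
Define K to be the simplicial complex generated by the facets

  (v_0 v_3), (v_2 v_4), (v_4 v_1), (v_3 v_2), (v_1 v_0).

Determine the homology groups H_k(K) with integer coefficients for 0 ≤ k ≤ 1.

Order the vertices as v_0 < v_1 < v_2 < v_3 < v_4. Listing each simplex with vertices in this order, K has dimension 1 with simplices:

  0-simplices (5): [v_0], [v_1], [v_2], [v_3], [v_4]
  1-simplices (5): [v_0,v_1], [v_0,v_3], [v_1,v_4], [v_2,v_3], [v_2,v_4]

giving chain groups C_0 ≅ Z^5, C_1 ≅ Z^5.

∂_1: C_1 → C_0 sends each edge [p,q] (with p < q) to q − p. For instance
  ∂[v_1,v_4] = [v_4] − [v_1].
The resulting 5×5 matrix has rank 4, and its Smith normal form has invariant factors (1,1,1,1).

Computing H_k = (kernel of ∂_k) / (image of ∂_{k+1}):

  H_0: rank C_0 − rank ∂_1 = 5 − 4 = 1, and the invariant factors of ∂_1 are all 1, so H_0 = Z.
  H_1: rank ker ∂_1 − rank ∂_2 = (5 − 4) − 0 = 1, and there is no ∂_2, so H_1 = Z.

As a check, the Euler characteristic is 5 − 5 = 0, which agrees with 1 − 1 = 0.

H_0 ≅ Z,  H_1 ≅ Z.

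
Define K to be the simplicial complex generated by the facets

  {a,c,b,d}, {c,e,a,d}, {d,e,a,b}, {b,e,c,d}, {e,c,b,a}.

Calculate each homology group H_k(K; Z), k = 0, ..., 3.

Take the total order a < b < c < d < e on the vertex set. Then K (dimension 3) consists of the simplices:

  0-simplices (5): a, b, c, d, e
  1-simplices (10): ab, ac, ad, ae, bc, bd, be, cd, ce, de
  2-simplices (10): abc, abd, abe, acd, ace, ade, bcd, bce, bde, cde
  3-simplices (5): abcd, abce, abde, acde, bcde

so the chain groups are C_0 ≅ Z^5, C_1 ≅ Z^10, C_2 ≅ Z^10, C_3 ≅ Z^5.

Boundary ∂_1: C_1 → C_0 is given by ∂[p,q] = [q] − [p].
The resulting 5×10 matrix has rank 4, and its Smith normal form has invariant factors (1,1,1,1).

Boundary ∂_2: C_2 → C_1 maps a triangle to the signed sum of its edges. For instance
  ∂bce = ce − be + bc,
  ∂bde = de − be + bd.
The 10×10 boundary matrix has rank 6 and Smith normal form diag(1,1,1,1,1,1).

Boundary ∂_3: C_3 → C_2 sends each 3-simplex σ to the alternating sum Σ_i (−1)^i (σ with its i-th vertex removed). For instance
  ∂abce = bce − ace + abe − abc,
  ∂bcde = cde − bde + bce − bcd.
The resulting 10×5 matrix has rank 4, and its Smith normal form has invariant factors (1,1,1,1).

Computing H_k = (kernel of ∂_k) / (image of ∂_{k+1}):

  H_0: rank C_0 − rank ∂_1 = 5 − 4 = 1, and the invariant factors of ∂_1 are all 1, so H_0 = Z.
  H_1: rank ker ∂_1 − rank ∂_2 = (10 − 4) − 6 = 0, and the invariant factors of ∂_2 are all 1, so H_1 = 0.
  H_2: rank ker ∂_2 − rank ∂_3 = (10 − 6) − 4 = 0, and the invariant factors of ∂_3 are all 1, so H_2 = 0.
  H_3: rank ker ∂_3 − rank ∂_4 = (5 − 4) − 0 = 1, and there is no ∂_4, so H_3 = Z.

(K is a triangulation of the 3-sphere S^3.)

H_0 ≅ Z,  H_1 = 0,  H_2 = 0,  H_3 ≅ Z.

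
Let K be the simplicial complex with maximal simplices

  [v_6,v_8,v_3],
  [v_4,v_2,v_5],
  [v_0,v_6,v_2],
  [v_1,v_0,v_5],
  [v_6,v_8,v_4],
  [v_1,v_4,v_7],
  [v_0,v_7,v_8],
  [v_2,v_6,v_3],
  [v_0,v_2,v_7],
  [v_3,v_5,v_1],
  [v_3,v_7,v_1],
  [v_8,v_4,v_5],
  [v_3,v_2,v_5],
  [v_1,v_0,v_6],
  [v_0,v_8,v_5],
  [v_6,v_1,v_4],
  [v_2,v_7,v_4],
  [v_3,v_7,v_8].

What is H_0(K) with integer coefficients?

We work with the vertex ordering v_0 < v_1 < v_2 < v_3 < v_4 < v_5 < v_6 < v_7 < v_8. The simplices of K, each written with vertices in increasing order, are:

  0-simplices (9): [v_0], [v_1], [v_2], [v_3], [v_4], [v_5], [v_6], [v_7], [v_8]
  1-simplices (27): (27 of them)
  2-simplices (18): (18 of them)

giving chain groups C_0 ≅ Z^9, C_1 ≅ Z^27, C_2 ≅ Z^18.

∂_1: C_1 → C_0 is given by ∂[p,q] = [q] − [p]. For instance
  ∂[v_1,v_5] = [v_5] − [v_1].
This gives a 9×27 integer matrix of rank 8; reducing to Smith normal form yields diagonal entries (1,1,1,1,1,1,1,1).

∂_2: C_2 → C_1 maps a triangle to the signed sum of its edges. For instance
  ∂[v_2,v_3,v_5] = [v_3,v_5] − [v_2,v_5] + [v_2,v_3],
  ∂[v_3,v_6,v_8] = [v_6,v_8] − [v_3,v_8] + [v_3,v_6].
The resulting 27×18 matrix has rank 17, and its Smith normal form has invariant factors (1,1,1,1,1,1,1,1,1,1,1,1,1,1,1,1,1).

From H_k ≅ ker(∂_k) / im(∂_{k+1}) we obtain:

  H_0: rank C_0 − rank ∂_1 = 9 − 8 = 1, and the invariant factors of ∂_1 are all 1, so H_0 ≅ Z.

H_0 ≅ Z.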